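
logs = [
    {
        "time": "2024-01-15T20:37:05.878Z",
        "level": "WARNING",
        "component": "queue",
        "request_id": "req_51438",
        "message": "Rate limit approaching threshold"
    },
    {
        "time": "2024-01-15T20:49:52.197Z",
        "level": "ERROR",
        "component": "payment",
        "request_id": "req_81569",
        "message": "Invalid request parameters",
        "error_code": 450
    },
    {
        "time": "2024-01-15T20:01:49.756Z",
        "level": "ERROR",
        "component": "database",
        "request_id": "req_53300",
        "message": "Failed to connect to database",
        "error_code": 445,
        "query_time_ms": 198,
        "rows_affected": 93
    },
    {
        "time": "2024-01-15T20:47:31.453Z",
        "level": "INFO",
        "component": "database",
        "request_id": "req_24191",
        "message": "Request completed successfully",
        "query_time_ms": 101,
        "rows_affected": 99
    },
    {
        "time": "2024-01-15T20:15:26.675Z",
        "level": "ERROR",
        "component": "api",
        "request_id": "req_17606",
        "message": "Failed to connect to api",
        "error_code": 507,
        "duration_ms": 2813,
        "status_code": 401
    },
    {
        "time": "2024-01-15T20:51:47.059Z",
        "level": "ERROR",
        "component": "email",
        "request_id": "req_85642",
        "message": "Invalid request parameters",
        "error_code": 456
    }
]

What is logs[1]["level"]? "ERROR"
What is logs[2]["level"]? "ERROR"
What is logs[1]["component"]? "payment"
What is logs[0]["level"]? "WARNING"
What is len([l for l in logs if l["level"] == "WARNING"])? 1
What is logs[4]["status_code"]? 401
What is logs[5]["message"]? "Invalid request parameters"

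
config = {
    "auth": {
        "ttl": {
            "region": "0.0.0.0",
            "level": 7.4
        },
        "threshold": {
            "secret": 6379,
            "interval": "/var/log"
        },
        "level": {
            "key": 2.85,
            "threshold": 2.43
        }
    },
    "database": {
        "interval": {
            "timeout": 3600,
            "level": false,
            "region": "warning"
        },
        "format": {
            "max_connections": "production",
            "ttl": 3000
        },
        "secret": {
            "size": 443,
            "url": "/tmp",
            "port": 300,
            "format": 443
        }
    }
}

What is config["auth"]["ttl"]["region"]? "0.0.0.0"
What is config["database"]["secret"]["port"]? 300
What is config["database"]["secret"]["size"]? 443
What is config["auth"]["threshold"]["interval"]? "/var/log"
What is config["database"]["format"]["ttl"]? 3000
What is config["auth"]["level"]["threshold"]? 2.43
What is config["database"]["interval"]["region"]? "warning"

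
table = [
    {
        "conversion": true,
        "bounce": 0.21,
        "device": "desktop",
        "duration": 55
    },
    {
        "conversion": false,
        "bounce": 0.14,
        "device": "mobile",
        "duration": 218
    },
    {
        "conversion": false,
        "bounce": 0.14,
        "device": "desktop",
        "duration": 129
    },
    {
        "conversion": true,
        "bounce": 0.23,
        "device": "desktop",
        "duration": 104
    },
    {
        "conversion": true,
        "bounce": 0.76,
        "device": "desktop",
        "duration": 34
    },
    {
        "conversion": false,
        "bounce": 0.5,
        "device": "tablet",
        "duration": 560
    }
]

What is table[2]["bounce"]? 0.14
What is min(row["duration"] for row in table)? 34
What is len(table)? 6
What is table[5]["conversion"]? False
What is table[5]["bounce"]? 0.5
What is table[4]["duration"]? 34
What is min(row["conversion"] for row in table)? False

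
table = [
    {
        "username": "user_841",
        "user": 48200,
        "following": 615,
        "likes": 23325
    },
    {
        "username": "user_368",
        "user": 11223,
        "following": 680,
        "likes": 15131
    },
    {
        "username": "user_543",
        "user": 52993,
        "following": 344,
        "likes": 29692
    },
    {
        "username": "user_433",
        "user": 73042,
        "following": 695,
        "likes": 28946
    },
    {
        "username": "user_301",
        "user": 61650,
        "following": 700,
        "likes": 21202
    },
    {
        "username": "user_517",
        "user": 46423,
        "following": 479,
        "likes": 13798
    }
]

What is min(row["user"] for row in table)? 11223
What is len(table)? 6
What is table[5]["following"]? 479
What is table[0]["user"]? 48200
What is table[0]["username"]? "user_841"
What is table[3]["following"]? 695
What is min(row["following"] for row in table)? 344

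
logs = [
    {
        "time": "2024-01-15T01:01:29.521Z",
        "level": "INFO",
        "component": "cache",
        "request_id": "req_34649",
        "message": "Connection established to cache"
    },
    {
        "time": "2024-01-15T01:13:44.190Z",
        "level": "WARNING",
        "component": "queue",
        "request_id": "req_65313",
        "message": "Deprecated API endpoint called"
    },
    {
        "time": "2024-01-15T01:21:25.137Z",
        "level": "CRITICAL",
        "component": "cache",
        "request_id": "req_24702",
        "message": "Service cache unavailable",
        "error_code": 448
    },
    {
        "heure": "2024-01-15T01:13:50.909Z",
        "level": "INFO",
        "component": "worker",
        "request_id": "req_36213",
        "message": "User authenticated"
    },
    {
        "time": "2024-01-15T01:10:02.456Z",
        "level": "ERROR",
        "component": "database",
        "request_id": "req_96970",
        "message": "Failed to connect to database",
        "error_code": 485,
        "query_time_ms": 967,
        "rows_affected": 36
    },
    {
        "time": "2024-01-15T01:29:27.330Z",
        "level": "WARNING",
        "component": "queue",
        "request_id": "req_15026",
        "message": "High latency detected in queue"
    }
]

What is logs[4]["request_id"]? "req_96970"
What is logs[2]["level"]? "CRITICAL"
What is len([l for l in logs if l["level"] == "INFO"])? 2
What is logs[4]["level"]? "ERROR"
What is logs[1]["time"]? "2024-01-15T01:13:44.190Z"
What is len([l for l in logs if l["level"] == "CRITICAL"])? 1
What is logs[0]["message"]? "Connection established to cache"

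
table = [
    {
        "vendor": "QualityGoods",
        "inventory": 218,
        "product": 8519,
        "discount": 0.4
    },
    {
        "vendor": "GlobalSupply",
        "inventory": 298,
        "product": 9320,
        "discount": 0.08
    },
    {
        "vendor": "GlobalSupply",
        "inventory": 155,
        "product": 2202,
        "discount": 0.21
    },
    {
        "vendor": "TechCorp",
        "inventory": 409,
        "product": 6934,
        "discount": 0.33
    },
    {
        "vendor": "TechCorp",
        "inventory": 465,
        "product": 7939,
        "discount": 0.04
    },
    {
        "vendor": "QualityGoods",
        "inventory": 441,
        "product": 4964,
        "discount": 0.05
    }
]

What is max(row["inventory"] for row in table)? 465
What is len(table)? 6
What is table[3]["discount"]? 0.33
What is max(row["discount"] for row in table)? 0.4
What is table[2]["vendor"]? "GlobalSupply"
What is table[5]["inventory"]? 441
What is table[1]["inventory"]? 298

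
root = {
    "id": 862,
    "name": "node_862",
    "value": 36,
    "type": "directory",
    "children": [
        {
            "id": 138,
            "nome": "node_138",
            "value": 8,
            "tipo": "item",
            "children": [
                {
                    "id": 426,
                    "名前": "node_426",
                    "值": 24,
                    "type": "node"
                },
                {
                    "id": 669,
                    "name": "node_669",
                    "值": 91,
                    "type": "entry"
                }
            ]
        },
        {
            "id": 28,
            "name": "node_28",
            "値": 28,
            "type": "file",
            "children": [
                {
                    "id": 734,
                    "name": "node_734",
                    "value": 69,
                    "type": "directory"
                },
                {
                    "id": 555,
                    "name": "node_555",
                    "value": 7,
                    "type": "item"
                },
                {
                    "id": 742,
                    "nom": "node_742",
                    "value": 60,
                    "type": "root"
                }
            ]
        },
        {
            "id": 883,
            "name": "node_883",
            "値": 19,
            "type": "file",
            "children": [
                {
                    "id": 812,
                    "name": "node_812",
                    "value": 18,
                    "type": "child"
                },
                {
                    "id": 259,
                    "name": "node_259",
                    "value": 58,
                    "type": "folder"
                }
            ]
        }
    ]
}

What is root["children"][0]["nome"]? "node_138"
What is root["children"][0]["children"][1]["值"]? 91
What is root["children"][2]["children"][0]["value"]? 18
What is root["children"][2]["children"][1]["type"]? "folder"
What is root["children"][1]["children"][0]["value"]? 69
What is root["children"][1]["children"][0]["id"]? 734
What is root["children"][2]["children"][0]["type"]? "child"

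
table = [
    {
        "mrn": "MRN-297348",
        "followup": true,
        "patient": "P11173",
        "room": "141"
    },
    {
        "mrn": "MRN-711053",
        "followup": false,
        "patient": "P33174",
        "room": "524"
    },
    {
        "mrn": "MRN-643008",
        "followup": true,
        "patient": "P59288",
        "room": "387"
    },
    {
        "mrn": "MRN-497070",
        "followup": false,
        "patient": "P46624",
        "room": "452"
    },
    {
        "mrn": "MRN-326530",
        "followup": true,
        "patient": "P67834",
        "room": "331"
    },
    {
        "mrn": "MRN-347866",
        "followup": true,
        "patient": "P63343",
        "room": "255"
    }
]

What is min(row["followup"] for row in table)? False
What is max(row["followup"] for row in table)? True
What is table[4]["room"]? "331"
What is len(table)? 6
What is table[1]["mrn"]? "MRN-711053"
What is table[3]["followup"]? False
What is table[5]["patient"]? "P63343"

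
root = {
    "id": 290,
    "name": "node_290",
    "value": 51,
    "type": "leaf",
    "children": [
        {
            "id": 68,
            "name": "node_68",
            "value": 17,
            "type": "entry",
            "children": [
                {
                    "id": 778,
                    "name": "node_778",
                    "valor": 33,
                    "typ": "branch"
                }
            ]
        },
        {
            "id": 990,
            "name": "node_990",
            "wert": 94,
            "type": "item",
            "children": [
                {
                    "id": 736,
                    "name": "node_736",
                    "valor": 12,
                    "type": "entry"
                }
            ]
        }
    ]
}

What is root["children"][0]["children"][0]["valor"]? 33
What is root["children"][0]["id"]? 68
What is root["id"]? 290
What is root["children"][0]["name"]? "node_68"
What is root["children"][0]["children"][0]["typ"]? "branch"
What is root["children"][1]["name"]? "node_990"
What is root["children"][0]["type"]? "entry"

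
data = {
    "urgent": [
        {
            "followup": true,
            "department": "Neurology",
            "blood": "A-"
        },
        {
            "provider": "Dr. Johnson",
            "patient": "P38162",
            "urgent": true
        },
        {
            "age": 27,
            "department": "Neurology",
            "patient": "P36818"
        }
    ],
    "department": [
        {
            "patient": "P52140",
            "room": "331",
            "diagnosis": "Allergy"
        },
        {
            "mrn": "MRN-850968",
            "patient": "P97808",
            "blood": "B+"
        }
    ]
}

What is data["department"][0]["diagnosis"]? "Allergy"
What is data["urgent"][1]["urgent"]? True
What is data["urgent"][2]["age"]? 27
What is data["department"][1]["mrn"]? "MRN-850968"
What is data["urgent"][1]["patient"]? "P38162"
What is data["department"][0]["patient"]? "P52140"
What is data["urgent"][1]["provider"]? "Dr. Johnson"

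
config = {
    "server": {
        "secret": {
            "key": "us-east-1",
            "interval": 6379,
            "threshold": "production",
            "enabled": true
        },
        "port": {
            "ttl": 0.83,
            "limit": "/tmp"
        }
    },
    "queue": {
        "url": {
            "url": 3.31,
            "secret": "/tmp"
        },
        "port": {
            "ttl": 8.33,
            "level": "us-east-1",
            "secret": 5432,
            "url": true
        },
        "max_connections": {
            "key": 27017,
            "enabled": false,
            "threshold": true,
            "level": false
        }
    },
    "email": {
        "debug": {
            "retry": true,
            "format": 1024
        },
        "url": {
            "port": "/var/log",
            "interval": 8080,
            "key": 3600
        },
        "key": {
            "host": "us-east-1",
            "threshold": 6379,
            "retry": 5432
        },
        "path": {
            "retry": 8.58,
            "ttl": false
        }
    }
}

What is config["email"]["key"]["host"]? "us-east-1"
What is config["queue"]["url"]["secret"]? "/tmp"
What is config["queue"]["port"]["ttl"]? 8.33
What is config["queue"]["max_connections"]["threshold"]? True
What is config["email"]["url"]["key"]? 3600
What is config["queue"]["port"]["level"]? "us-east-1"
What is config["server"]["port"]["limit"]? "/tmp"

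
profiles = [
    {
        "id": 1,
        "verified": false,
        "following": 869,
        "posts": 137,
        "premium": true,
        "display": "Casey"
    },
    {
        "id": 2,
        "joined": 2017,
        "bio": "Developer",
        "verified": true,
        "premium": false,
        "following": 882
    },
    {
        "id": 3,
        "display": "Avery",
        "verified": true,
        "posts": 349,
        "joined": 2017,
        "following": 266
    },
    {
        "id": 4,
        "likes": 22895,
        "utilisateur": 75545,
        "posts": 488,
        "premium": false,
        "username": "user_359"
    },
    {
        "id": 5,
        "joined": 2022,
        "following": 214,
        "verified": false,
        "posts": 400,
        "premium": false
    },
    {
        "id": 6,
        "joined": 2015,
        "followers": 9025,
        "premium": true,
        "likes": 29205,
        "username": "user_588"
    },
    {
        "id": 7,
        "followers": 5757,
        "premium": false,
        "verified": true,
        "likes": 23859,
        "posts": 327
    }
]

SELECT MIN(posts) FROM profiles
137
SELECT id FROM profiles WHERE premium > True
[]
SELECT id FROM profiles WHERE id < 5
[1, 2, 3, 4]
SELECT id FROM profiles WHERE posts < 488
[1, 3, 5, 7]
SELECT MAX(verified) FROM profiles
True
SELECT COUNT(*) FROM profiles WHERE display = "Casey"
1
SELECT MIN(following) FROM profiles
214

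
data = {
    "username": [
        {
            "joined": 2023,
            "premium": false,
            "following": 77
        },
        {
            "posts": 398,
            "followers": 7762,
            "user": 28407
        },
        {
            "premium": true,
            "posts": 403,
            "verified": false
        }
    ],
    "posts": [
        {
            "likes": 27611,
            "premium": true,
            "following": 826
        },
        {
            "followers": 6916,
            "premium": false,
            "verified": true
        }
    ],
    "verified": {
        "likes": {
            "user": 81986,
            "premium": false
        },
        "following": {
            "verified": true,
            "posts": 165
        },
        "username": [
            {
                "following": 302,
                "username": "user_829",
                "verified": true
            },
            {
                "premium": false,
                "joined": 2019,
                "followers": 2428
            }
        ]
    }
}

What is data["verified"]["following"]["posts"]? 165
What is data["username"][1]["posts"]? 398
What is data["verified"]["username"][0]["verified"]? True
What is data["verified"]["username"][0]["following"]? 302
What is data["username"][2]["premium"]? True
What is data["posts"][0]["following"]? 826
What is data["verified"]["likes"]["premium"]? False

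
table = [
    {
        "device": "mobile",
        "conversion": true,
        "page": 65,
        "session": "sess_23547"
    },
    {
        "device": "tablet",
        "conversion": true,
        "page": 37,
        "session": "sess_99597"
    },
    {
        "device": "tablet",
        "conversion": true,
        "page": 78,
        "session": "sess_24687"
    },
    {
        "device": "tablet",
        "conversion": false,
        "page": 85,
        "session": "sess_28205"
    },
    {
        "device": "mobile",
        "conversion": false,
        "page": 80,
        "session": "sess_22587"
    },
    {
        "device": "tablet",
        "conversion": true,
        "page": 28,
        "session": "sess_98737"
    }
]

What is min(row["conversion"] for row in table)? False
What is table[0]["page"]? 65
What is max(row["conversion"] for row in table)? True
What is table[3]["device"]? "tablet"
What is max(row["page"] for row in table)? 85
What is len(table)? 6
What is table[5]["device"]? "tablet"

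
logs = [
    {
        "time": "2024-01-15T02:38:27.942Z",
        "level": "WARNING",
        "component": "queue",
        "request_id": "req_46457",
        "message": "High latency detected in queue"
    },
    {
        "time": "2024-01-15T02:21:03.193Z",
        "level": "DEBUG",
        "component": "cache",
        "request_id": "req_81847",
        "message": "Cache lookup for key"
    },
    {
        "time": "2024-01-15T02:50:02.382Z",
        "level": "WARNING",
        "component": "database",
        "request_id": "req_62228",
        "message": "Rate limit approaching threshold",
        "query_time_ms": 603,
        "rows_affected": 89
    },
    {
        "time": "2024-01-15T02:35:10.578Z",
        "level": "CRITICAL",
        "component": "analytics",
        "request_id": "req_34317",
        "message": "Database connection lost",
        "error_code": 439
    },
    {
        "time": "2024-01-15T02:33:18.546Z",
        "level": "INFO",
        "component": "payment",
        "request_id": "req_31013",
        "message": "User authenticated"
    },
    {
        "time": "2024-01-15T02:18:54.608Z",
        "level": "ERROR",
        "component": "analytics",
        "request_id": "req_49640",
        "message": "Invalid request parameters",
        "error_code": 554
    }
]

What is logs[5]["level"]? "ERROR"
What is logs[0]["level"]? "WARNING"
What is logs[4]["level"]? "INFO"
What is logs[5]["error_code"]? 554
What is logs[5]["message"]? "Invalid request parameters"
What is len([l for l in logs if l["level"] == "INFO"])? 1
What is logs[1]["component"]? "cache"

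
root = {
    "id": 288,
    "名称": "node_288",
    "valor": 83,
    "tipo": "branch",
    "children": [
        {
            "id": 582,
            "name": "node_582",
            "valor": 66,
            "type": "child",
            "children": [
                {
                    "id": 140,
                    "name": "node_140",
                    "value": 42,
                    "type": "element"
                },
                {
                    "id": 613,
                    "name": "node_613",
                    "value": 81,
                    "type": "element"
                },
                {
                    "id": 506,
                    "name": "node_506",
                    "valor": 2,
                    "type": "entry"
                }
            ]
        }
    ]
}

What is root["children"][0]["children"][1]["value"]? 81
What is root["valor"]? 83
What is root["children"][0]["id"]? 582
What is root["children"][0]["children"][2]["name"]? "node_506"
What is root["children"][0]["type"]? "child"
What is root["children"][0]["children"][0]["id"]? 140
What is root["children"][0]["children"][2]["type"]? "entry"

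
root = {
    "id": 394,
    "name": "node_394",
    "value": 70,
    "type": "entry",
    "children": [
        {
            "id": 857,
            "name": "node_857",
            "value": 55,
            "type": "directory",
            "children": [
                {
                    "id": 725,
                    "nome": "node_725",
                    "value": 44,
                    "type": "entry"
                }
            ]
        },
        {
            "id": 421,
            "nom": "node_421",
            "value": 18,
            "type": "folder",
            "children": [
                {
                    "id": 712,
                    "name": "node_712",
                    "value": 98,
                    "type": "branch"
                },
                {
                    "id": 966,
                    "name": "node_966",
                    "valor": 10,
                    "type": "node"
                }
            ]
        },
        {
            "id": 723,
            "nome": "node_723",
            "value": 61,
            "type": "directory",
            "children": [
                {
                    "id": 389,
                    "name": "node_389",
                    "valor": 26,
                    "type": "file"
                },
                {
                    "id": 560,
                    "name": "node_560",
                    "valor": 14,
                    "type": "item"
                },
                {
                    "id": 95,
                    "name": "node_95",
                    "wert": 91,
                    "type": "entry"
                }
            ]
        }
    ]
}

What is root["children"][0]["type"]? "directory"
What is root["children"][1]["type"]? "folder"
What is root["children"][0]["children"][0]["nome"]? "node_725"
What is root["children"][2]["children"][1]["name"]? "node_560"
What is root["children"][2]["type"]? "directory"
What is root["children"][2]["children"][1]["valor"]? 14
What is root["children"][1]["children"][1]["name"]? "node_966"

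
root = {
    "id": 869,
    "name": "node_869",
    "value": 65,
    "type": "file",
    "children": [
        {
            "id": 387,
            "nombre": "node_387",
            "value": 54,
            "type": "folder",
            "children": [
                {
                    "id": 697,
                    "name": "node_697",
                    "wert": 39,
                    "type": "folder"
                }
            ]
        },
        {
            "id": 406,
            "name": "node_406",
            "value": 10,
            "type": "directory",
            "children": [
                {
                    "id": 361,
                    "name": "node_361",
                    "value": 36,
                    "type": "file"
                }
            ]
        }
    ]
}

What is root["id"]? 869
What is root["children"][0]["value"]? 54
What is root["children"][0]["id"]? 387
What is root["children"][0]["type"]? "folder"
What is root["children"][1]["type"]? "directory"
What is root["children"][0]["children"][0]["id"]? 697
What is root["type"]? "file"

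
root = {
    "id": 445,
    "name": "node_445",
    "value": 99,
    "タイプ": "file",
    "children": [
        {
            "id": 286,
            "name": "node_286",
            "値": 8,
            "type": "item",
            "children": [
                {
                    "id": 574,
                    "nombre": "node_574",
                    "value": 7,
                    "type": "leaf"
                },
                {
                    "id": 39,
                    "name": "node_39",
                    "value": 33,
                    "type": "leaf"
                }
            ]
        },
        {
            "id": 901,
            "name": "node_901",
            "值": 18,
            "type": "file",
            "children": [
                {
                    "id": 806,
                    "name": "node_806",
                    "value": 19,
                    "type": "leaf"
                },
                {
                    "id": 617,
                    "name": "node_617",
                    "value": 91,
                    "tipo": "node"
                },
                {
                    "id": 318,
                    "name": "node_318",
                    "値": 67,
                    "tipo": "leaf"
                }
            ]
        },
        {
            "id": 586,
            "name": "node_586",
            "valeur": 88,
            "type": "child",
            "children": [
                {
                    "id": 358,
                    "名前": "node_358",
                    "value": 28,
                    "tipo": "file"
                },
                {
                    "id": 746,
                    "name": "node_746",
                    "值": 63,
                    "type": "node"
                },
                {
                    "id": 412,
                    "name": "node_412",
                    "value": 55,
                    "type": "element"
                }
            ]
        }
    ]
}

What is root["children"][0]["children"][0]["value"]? 7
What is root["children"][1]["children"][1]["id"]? 617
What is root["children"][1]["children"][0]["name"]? "node_806"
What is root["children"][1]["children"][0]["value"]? 19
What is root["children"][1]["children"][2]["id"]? 318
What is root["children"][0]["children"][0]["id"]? 574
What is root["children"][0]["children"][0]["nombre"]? "node_574"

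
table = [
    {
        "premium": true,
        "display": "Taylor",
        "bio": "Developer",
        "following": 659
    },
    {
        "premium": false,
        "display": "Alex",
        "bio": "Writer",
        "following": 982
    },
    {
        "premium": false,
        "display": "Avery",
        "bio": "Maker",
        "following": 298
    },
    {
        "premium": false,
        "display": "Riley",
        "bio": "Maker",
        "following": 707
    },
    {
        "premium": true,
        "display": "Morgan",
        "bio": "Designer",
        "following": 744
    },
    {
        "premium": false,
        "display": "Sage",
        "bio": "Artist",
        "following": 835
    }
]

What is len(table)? 6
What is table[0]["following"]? 659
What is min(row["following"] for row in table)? 298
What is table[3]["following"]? 707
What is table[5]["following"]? 835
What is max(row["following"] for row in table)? 982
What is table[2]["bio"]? "Maker"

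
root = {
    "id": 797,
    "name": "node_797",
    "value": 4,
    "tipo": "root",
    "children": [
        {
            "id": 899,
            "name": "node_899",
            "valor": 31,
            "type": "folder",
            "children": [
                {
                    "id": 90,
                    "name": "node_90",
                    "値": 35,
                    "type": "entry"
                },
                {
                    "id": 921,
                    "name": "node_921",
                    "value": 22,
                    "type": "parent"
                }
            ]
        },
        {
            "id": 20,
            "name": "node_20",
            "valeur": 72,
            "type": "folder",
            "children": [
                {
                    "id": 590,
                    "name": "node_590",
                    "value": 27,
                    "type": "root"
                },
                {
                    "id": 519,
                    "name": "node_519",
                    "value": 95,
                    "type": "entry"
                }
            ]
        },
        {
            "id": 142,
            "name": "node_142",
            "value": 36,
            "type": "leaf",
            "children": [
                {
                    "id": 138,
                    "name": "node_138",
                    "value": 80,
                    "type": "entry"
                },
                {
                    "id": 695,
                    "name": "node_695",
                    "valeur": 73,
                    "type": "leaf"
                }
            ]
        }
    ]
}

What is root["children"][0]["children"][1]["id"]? 921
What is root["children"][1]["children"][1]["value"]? 95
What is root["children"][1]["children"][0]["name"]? "node_590"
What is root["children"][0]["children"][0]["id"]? 90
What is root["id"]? 797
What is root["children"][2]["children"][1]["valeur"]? 73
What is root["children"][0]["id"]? 899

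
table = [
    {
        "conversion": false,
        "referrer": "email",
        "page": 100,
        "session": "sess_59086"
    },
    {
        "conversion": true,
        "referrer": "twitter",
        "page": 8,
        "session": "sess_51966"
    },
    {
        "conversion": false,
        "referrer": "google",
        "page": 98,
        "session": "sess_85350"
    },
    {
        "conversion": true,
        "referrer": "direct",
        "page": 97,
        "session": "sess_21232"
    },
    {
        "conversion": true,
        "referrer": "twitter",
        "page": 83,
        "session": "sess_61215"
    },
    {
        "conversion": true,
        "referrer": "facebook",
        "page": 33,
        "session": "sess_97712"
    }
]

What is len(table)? 6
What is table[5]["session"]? "sess_97712"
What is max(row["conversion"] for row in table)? True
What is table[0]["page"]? 100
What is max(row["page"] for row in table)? 100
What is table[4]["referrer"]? "twitter"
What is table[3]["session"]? "sess_21232"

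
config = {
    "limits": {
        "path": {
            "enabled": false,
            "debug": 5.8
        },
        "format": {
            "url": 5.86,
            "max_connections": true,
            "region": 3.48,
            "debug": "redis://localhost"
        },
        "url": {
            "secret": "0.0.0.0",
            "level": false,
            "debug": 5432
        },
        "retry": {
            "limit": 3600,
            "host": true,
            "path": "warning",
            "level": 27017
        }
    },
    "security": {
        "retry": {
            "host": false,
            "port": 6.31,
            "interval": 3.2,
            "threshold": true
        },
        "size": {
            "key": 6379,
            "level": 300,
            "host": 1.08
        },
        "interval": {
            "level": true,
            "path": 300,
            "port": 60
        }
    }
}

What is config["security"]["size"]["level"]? 300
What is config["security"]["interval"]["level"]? True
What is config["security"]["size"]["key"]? 6379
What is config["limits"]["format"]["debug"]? "redis://localhost"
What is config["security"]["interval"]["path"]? 300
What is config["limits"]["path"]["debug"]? 5.8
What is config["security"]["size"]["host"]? 1.08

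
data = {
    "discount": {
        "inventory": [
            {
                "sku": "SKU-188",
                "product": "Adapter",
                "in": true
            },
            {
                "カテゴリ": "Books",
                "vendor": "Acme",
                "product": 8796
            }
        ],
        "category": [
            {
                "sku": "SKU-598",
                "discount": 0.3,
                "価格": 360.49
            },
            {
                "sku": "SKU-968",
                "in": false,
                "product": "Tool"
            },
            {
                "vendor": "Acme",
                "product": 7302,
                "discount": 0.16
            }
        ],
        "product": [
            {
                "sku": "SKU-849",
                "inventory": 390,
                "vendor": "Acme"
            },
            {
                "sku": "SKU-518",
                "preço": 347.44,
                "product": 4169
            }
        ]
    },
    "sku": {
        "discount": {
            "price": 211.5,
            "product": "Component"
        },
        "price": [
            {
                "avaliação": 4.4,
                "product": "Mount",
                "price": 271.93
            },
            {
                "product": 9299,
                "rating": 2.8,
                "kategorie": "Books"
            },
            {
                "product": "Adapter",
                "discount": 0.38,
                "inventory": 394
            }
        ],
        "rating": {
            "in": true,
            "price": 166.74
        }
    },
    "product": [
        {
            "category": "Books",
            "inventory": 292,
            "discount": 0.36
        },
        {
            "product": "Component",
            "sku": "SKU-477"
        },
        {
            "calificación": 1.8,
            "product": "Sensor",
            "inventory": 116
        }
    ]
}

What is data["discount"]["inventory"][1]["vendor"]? "Acme"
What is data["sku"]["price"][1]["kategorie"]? "Books"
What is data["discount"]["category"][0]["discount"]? 0.3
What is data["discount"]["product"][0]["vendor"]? "Acme"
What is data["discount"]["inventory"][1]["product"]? 8796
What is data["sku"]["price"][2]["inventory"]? 394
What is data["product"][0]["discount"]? 0.36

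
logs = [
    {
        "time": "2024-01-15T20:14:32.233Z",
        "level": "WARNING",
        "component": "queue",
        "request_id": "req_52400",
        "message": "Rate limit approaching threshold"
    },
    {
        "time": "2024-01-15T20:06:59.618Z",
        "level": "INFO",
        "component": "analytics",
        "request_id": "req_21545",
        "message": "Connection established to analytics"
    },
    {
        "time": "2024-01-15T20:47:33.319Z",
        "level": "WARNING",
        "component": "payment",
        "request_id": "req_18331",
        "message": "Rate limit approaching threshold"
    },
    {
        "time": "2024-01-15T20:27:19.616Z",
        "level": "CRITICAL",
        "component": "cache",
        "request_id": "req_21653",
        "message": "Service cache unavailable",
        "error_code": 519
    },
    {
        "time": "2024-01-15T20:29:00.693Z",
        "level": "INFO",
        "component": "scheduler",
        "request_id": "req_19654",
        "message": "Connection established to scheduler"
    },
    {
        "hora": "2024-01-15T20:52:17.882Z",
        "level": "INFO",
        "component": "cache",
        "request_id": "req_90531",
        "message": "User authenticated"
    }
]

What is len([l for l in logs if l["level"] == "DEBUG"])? 0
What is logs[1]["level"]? "INFO"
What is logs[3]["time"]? "2024-01-15T20:27:19.616Z"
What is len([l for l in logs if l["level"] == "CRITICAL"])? 1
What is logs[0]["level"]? "WARNING"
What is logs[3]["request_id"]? "req_21653"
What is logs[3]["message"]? "Service cache unavailable"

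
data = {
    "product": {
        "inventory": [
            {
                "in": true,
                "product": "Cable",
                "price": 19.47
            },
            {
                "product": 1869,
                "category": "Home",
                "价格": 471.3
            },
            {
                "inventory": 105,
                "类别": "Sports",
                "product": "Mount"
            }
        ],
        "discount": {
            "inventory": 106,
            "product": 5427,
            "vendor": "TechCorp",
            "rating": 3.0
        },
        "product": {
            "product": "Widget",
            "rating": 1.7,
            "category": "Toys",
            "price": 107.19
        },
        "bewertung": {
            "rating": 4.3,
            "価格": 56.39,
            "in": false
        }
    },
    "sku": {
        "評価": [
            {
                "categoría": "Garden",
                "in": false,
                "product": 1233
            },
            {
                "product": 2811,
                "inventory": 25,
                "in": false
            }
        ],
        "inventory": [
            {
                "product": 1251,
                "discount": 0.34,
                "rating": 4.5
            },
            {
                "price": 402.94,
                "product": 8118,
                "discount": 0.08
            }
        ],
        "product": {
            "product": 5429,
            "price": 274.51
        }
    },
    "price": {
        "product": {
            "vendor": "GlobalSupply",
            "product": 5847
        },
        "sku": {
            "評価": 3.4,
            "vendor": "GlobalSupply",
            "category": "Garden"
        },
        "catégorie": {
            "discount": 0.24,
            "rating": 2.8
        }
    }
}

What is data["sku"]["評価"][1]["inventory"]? 25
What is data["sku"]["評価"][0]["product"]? 1233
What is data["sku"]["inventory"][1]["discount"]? 0.08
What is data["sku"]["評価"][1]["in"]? False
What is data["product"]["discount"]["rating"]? 3.0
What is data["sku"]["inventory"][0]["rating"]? 4.5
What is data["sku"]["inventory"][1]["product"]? 8118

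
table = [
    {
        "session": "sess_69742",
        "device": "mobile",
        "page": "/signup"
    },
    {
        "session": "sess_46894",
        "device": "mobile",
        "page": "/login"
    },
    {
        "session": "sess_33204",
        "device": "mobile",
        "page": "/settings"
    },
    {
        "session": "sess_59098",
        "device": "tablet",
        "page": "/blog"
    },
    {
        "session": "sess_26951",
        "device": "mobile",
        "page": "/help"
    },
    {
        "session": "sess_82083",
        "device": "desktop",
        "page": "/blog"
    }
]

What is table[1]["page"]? "/login"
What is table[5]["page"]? "/blog"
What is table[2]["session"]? "sess_33204"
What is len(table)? 6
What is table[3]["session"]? "sess_59098"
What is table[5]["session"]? "sess_82083"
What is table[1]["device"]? "mobile"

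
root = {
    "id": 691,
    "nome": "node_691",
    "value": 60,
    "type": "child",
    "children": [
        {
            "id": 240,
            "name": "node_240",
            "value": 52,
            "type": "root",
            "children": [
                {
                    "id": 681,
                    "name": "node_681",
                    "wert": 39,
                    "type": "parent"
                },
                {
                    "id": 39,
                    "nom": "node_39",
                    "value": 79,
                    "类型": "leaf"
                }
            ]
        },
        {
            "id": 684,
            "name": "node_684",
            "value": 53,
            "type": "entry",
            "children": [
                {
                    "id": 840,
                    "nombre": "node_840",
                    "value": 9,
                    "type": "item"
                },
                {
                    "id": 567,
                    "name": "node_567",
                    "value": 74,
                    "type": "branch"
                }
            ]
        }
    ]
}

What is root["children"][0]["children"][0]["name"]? "node_681"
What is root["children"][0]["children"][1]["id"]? 39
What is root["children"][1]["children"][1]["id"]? 567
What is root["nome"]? "node_691"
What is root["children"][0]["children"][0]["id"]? 681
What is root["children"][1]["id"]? 684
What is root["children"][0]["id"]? 240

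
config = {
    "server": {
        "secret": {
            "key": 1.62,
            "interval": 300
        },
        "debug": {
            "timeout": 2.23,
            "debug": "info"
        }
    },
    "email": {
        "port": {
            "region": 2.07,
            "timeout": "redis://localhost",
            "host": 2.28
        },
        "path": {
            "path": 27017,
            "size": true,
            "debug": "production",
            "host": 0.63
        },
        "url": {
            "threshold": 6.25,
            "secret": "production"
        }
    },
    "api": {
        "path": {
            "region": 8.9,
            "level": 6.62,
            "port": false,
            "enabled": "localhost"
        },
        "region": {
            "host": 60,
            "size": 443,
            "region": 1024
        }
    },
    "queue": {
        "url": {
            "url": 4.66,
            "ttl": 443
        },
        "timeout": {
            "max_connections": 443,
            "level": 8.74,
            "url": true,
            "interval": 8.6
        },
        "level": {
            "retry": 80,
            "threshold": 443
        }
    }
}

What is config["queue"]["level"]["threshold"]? 443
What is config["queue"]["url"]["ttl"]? 443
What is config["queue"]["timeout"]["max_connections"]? 443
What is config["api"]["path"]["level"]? 6.62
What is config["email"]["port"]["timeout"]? "redis://localhost"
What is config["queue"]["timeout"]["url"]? True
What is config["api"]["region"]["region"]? 1024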